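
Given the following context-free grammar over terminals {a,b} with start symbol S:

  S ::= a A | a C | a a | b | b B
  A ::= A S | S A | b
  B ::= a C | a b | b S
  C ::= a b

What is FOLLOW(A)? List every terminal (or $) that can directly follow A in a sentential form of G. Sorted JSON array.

FIRST sets, iterate to fixpoint:
pass 1:
  A via A→b: +{b}
  B via B→a C: +{a}
  B via B→b S: +{b}
  C via C→a b: +{a}
  S via S→a A: +{a}
  S via S→b: +{b}
  FIRST[S]={a,b}  FIRST[A]={b}  FIRST[B]={a,b}  FIRST[C]={a}
pass 2:
  A via A→S A: +{a}
  FIRST[S]={a,b}  FIRST[A]={a,b}  FIRST[B]={a,b}  FIRST[C]={a}
pass 3: — fixpoint
  FIRST[S]={a,b}  FIRST[A]={a,b}  FIRST[B]={a,b}  FIRST[C]={a}

FOLLOW iteration:
FOLLOW(S) := {$}
pass 1:
  A→A S: FOLLOW(A) ⊇ FIRST(S) = {a,b}; new: +{a,b}
  A→A S: FOLLOW(S) ⊇ FOLLOW(A) ⊇ {a,b}; new: +{a,b}
  S→a A: FOLLOW(A) ⊇ FOLLOW(S) ⊇ {$,a,b}; new: +{$}
  S→a C: FOLLOW(C) ⊇ FOLLOW(S) ⊇ {$,a,b}; new: +{$,a,b}
  S→b B: FOLLOW(B) ⊇ FOLLOW(S) ⊇ {$,a,b}; new: +{$,a,b}
  S: {$,a,b}  A: {$,a,b}  B: {$,a,b}  C: {$,a,b}
pass 2: — fixpoint
  S: {$,a,b}  A: {$,a,b}  B: {$,a,b}  C: {$,a,b}

FOLLOW(A) = ["$", "a", "b"]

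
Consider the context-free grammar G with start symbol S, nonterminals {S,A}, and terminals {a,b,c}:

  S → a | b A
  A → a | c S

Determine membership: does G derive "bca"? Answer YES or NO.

Convert to CNF:
  S -> T1 A | a
  A -> T0 S | a
  T0 -> c
  T1 -> b

CYK fill:
  [0..0]={T1}  "b"  orig:{}
  [1..1]={T0}  "c"  orig:{}
  [2..2]={A,S}  "a"
  [0..1]=∅  "bc"
  [1..2]={A}  "ca"
  [0..2]={S}  "bca"

S ∈ T[0,2] ⇒ YES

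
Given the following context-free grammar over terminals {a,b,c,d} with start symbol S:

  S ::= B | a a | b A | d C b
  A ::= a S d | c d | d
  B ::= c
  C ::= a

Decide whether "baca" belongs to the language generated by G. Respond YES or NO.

CNF form of G:
  S -> T0 T0 | T1 X5 | T3 A | c
  A -> T0 X4 | T2 T1 | d
  B -> c
  C -> a
  T0 -> a
  T1 -> d
  T2 -> c
  T3 -> b
  X4 -> S T1
  X5 -> C T3

CYK fill:
  T[0,0] 'b' = {T3}  orig:{}
  T[1,1] 'a' = {C,T0}  orig:{C}
  T[2,2] 'c' = {B,S,T2}  orig:{B,S}
  T[3,3] 'a' = {C,T0}  orig:{C}
  T[0,1] 'ba' = ∅
  T[1,2] 'ac' = ∅
  T[2,3] 'ca' = ∅
  T[0,2] 'bac' = ∅
  T[1,3] 'aca' = ∅
  T[0,3] 'baca' = ∅

S ∉ T[0,3] ⇒ NO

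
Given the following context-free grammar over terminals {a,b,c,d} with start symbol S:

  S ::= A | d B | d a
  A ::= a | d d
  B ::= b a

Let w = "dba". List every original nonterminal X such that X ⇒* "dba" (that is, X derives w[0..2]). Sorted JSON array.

Convert to CNF:
  S -> T0 B | T0 T0 | T0 T2 | a
  A -> T0 T0 | a
  B -> T1 T2
  T0 -> d
  T1 -> b
  T2 -> a

Fill CYK table bottom-up — only the sub-triangle for w[0..2]:
  cell(0,0) d: {T0}  orig:{}
  cell(1,1) b: {T1}  orig:{}
  cell(2,2) a: {A,S,T2}  orig:{A,S}
  cell(0,1) db: ∅
  cell(1,2) ba: {B}
  cell(0,2) dba: {S}

Original NTs in T[0,2] deriving "dba": ["S"]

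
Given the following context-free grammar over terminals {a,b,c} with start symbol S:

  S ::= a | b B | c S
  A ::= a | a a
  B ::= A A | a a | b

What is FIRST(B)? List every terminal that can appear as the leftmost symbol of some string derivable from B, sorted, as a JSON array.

FIRST sets, iterate to fixpoint:
[1]
  A via A→a: +{a}
  B via B→A A: +{a}
  B via B→b: +{b}
  S via S→a: +{a}
  S via S→b B: +{b}
  S via S→c S: +{c}
  FIRST[S]={a,b,c}  FIRST[A]={a}  FIRST[B]={a,b}
[2] done
  FIRST[S]={a,b,c}  FIRST[A]={a}  FIRST[B]={a,b}

FIRST(B) = ["a", "b"]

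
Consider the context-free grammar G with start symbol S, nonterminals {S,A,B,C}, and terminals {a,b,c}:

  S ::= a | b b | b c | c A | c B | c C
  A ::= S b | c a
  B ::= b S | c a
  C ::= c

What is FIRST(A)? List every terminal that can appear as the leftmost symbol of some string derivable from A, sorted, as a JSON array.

FIRST iteration:
pass 1:
  A via A→c a: +{c}
  B via B→b S: +{b}
  B via B→c a: +{c}
  C via C→c: +{c}
  S via S→a: +{a}
  S via S→b b: +{b}
  S via S→c A: +{c}
  S: {a,b,c}  A: {c}  B: {b,c}  C: {c}
pass 2:
  A via A→S b: +{a,b}
  S: {a,b,c}  A: {a,b,c}  B: {b,c}  C: {c}
pass 3: (no change)
  S: {a,b,c}  A: {a,b,c}  B: {b,c}  C: {c}

FIRST(A) = ["a", "b", "c"]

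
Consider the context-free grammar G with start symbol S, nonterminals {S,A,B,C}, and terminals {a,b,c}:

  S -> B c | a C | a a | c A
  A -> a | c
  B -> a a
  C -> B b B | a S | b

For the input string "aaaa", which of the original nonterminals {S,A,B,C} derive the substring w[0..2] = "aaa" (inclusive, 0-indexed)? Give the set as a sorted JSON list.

Convert to CNF:
  S -> B T2 | T0 C | T0 T0 | T2 A
  A -> a | c
  B -> T0 T0
  C -> B X3 | T0 S | b
  T0 -> a
  T1 -> b
  T2 -> c
  X3 -> T1 B

Fill CYK table bottom-up — only the sub-triangle for w[0..2]:
  cell(0,0) a: {A,T0}  orig:{A}
  cell(1,1) a: {A,T0}  orig:{A}
  cell(2,2) a: {A,T0}  orig:{A}
  cell(0,1) aa: {B,S}
  cell(1,2) aa: {B,S}
  cell(0,2) aaa: {C}

Original NTs in T[0,2] deriving "aaa": ["C"]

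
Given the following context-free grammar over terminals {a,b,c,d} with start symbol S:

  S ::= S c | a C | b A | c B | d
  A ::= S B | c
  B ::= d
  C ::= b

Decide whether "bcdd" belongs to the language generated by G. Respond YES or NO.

Convert to CNF:
  S -> S T0 | T0 B | T1 C | T2 A | d
  A -> S B | c
  B -> d
  C -> b
  T0 -> c
  T1 -> a
  T2 -> b

Fill CYK table bottom-up:
  [0..0]={C,T2}  "b"  orig:{C}
  [1..1]={A,T0}  "c"  orig:{A}
  [2..2]={B,S}  "d"
  [3..3]={B,S}  "d"
  [0..1]={S}  "bc"
  [1..2]={S}  "cd"
  [2..3]={A}  "dd"
  [0..2]={A}  "bcd"
  [1..3]={A}  "cdd"
  [0..3]={S}  "bcdd"

S ∈ T[0,3] ⇒ YES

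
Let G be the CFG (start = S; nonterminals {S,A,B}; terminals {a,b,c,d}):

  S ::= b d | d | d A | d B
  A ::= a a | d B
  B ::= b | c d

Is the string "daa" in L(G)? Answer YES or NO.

Convert to CNF:
  S -> T1 A | T1 B | T3 T1 | d
  A -> T0 T0 | T1 B
  B -> T2 T1 | b
  T0 -> a
  T1 -> d
  T2 -> c
  T3 -> b

CYK fill:
  cell(0,0) d: {S,T1}  orig:{S}
  cell(1,1) a: {T0}  orig:{}
  cell(2,2) a: {T0}  orig:{}
  cell(0,1) da: ∅
  cell(1,2) aa: {A}
  cell(0,2) daa: {S}

S ∈ T[0,2] ⇒ YES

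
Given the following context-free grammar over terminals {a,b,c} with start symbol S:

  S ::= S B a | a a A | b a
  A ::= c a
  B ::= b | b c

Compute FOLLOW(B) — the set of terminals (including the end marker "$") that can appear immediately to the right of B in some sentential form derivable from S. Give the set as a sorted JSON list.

FIRST iteration:
[1]
  A via A→c a: +{c}
  B via B→b: +{b}
  S via S→a a A: +{a}
  S via S→b a: +{b}
  FIRST(S)={a,b}  FIRST(A)={c}  FIRST(B)={b}
[2] (stable)
  FIRST(S)={a,b}  FIRST(A)={c}  FIRST(B)={b}

Compute FOLLOW by fixpoint:
initialize: $ ∈ FOLLOW(S)
iter 1:
  S→S B a: FOLLOW(S) ⊇ FIRST(B) = {b}; new: +{b}
  S→S B a: FOLLOW(B) ⊇ FIRST(a) = {a}; new: +{a}
  S→a a A: FOLLOW(A) ⊇ FOLLOW(S) ⊇ {$,b}; new: +{$,b}
  FOLLOW[S]={$,b}  FOLLOW[A]={$,b}  FOLLOW[B]={a}
iter 2: — fixpoint
  FOLLOW[S]={$,b}  FOLLOW[A]={$,b}  FOLLOW[B]={a}

FOLLOW(B) = ["a"]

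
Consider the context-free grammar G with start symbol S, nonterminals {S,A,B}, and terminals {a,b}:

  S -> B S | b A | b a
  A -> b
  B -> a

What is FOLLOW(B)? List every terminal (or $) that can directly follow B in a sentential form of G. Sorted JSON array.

FIRST sets, iterate to fixpoint:
pass 1:
  A via A→b: +{b}
  B via B→a: +{a}
  S via S→B S: +{a}
  S via S→b A: +{b}
  FIRST(S)={a,b}  FIRST(A)={b}  FIRST(B)={a}
pass 2: done
  FIRST(S)={a,b}  FIRST(A)={b}  FIRST(B)={a}

FOLLOW sets:
FOLLOW(S) := {$}
pass 1:
  S→B S: FOLLOW(B) ⊇ FIRST(S) = {a,b}; new: +{a,b}
  S→b A: FOLLOW(A) ⊇ FOLLOW(S) ⊇ {$}; new: +{$}
  S: {$}  A: {$}  B: {a,b}
pass 2: (no change)
  S: {$}  A: {$}  B: {a,b}

FOLLOW(B) = ["a", "b"]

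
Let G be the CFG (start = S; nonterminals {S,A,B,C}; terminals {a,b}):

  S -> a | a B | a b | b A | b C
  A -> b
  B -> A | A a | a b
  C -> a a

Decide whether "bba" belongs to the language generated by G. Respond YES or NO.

Convert to CNF:
  S -> T0 B | T0 T1 | T1 A | T1 C | a
  A -> b
  B -> A T0 | T0 T1 | b
  C -> T0 T0
  T0 -> a
  T1 -> b

Fill CYK table bottom-up:
  T[0,0] 'b' = {A,B,T1}  orig:{A,B}
  T[1,1] 'b' = {A,B,T1}  orig:{A,B}
  T[2,2] 'a' = {S,T0}  orig:{S}
  T[0,1] 'bb' = {S}
  T[1,2] 'ba' = {B}
  T[0,2] 'bba' = ∅

S ∉ T[0,2] ⇒ NO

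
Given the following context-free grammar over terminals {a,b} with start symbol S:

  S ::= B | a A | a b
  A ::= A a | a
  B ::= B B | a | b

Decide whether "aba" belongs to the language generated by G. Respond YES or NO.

CNF form of G:
  S -> B B | T0 A | T0 T1 | a | b
  A -> A T0 | a
  B -> B B | a | b
  T0 -> a
  T1 -> b

CYK fill:
  T[0,0] 'a' = {A,B,S,T0}  orig:{A,B,S}
  T[1,1] 'b' = {B,S,T1}  orig:{B,S}
  T[2,2] 'a' = {A,B,S,T0}  orig:{A,B,S}
  T[0,1] 'ab' = {B,S}
  T[1,2] 'ba' = {B,S}
  T[0,2] 'aba' = {B,S}

S ∈ T[0,2] ⇒ YES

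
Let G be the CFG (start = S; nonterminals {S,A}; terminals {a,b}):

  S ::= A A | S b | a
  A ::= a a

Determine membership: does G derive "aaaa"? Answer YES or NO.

CNF form of G:
  S -> A A | S T1 | a
  A -> T0 T0
  T0 -> a
  T1 -> b

CYK fill:
  [0..0]={S,T0}  "a"  orig:{S}
  [1..1]={S,T0}  "a"  orig:{S}
  [2..2]={S,T0}  "a"  orig:{S}
  [3..3]={S,T0}  "a"  orig:{S}
  [0..1]={A}  "aa"
  [1..2]={A}  "aa"
  [2..3]={A}  "aa"
  [0..2]=∅  "aaa"
  [1..3]=∅  "aaa"
  [0..3]={S}  "aaaa"

S ∈ T[0,3] ⇒ YES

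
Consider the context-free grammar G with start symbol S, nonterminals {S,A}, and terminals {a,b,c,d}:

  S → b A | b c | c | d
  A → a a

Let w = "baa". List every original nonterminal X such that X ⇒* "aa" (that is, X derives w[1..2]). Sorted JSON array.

Convert to CNF:
  S -> T1 A | T1 T2 | c | d
  A -> T0 T0
  T0 -> a
  T1 -> b
  T2 -> c

CYK fill, restricted to cells inside w[1..2]:
  T[1,1] 'a' = {T0}  orig:{}
  T[2,2] 'a' = {T0}  orig:{}
  T[1,2] 'aa' = {A}

Original NTs in T[1,2] deriving "aa": ["A"]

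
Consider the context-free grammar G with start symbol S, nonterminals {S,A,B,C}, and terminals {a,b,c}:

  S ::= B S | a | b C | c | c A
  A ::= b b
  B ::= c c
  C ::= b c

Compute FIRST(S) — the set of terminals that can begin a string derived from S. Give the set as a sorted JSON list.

Compute FIRST by fixpoint:
round 1:
  A via A→b b: +{b}
  B via B→c c: +{c}
  C via C→b c: +{b}
  S via S→B S: +{c}
  S via S→a: +{a}
  S via S→b C: +{b}
  FIRST[S]={a,b,c}  FIRST[A]={b}  FIRST[B]={c}  FIRST[C]={b}
round 2: done
  FIRST[S]={a,b,c}  FIRST[A]={b}  FIRST[B]={c}  FIRST[C]={b}

FIRST(S) = ["a", "b", "c"]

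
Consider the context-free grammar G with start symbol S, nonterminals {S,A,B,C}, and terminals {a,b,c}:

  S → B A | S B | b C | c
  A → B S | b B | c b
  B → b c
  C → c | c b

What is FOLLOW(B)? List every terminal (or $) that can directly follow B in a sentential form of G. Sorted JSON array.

FIRST iteration:
iter 1:
  A via A→b B: +{b}
  A via A→c b: +{c}
  B via B→b c: +{b}
  C via C→c: +{c}
  S via S→B A: +{b}
  S via S→c: +{c}
  FIRST(S)={b,c}  FIRST(A)={b,c}  FIRST(B)={b}  FIRST(C)={c}
iter 2: (no change)
  FIRST(S)={b,c}  FIRST(A)={b,c}  FIRST(B)={b}  FIRST(C)={c}

FOLLOW iteration:
initialize: $ ∈ FOLLOW(S)
iter 1:
  A→B S: FOLLOW(B) ⊇ FIRST(S) = {b,c}; new: +{b,c}
  S→B A: FOLLOW(A) ⊇ FOLLOW(S) ⊇ {$}; new: +{$}
  S→S B: FOLLOW(S) ⊇ FIRST(B) = {b}; new: +{b}
  S→S B: FOLLOW(B) ⊇ FOLLOW(S) ⊇ {$,b}; new: +{$}
  S→b C: FOLLOW(C) ⊇ FOLLOW(S) ⊇ {$,b}; new: +{$,b}
  S: {$,b}  A: {$}  B: {$,b,c}  C: {$,b}
iter 2:
  S→B A: FOLLOW(A) ⊇ FOLLOW(S) ⊇ {$,b}; new: +{b}
  S: {$,b}  A: {$,b}  B: {$,b,c}  C: {$,b}
iter 3: done
  S: {$,b}  A: {$,b}  B: {$,b,c}  C: {$,b}

FOLLOW(B) = ["$", "b", "c"]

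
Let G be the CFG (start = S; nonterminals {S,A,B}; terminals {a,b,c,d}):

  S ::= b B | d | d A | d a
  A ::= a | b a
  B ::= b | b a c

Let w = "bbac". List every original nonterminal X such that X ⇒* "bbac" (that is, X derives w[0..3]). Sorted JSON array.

CNF form of G:
  S -> T0 B | T3 A | T3 T1 | d
  A -> T0 T1 | a
  B -> T0 X4 | b
  T0 -> b
  T1 -> a
  T2 -> c
  T3 -> d
  X4 -> T1 T2

Fill CYK table bottom-up (cells [i..j] with 0 ≤ i ≤ j ≤ 3 only):
  cell(0,0) b: {B,T0}  orig:{B}
  cell(1,1) b: {B,T0}  orig:{B}
  cell(2,2) a: {A,T1}  orig:{A}
  cell(3,3) c: {T2}  orig:{}
  cell(0,1) bb: {S}
  cell(1,2) ba: {A}
  cell(2,3) ac: {X4}  orig:{}
  cell(0,2) bba: ∅
  cell(1,3) bac: {B}
  cell(0,3) bbac: {S}

Original NTs in T[0,3] deriving "bbac": ["S"]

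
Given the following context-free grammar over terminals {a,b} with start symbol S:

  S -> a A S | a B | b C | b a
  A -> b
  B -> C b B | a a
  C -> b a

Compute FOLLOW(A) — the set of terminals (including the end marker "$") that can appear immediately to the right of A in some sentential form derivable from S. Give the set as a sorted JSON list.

FIRST sets, iterate to fixpoint:
round 1:
  A via A→b: +{b}
  B via B→a a: +{a}
  C via C→b a: +{b}
  S via S→a A S: +{a}
  S via S→b C: +{b}
  S: {a,b}  A: {b}  B: {a}  C: {b}
round 2:
  B via B→C b B: +{b}
  S: {a,b}  A: {b}  B: {a,b}  C: {b}
round 3: done
  S: {a,b}  A: {b}  B: {a,b}  C: {b}

FOLLOW iteration:
initialize: $ ∈ FOLLOW(S)
iter 1:
  B→C b B: FOLLOW(C) ⊇ FIRST(b) = {b}; new: +{b}
  S→a A S: FOLLOW(A) ⊇ FIRST(S) = {a,b}; new: +{a,b}
  S→a B: FOLLOW(B) ⊇ FOLLOW(S) ⊇ {$}; new: +{$}
  S→b C: FOLLOW(C) ⊇ FOLLOW(S) ⊇ {$}; new: +{$}
  FOLLOW(S)={$}  FOLLOW(A)={a,b}  FOLLOW(B)={$}  FOLLOW(C)={$,b}
iter 2: (no change)
  FOLLOW(S)={$}  FOLLOW(A)={a,b}  FOLLOW(B)={$}  FOLLOW(C)={$,b}

FOLLOW(A) = ["a", "b"]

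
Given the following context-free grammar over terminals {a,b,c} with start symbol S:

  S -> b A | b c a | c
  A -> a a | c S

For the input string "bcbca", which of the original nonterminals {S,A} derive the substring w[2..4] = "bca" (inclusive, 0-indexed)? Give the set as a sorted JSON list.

CNF form of G:
  S -> T2 A | T2 X3 | c
  A -> T0 T0 | T1 S
  T0 -> a
  T1 -> c
  T2 -> b
  X3 -> T1 T0

CYK fill — only the sub-triangle for w[2..4]:
  cell(2,2) b: {T2}  orig:{}
  cell(3,3) c: {S,T1}  orig:{S}
  cell(4,4) a: {T0}  orig:{}
  cell(2,3) bc: ∅
  cell(3,4) ca: {X3}  orig:{}
  cell(2,4) bca: {S}

Original NTs in T[2,4] deriving "bca": ["S"]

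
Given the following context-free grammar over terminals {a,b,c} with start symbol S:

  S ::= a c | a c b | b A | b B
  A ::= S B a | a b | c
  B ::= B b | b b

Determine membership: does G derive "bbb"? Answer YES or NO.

CNF form of G:
  S -> T0 T2 | T0 X4 | T1 A | T1 B
  A -> S X3 | T0 T1 | c
  B -> B T1 | T1 T1
  T0 -> a
  T1 -> b
  T2 -> c
  X3 -> B T0
  X4 -> T2 T1

Fill CYK table bottom-up:
  T[0,0] 'b' = {T1}  orig:{}
  T[1,1] 'b' = {T1}  orig:{}
  T[2,2] 'b' = {T1}  orig:{}
  T[0,1] 'bb' = {B}
  T[1,2] 'bb' = {B}
  T[0,2] 'bbb' = {B,S}

S ∈ T[0,2] ⇒ YES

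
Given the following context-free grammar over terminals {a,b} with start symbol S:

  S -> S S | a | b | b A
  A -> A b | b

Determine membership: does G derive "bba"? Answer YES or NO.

Convert to CNF:
  S -> S S | T0 A | a | b
  A -> A T0 | b
  T0 -> b

CYK fill:
  cell(0,0) b: {A,S,T0}  orig:{A,S}
  cell(1,1) b: {A,S,T0}  orig:{A,S}
  cell(2,2) a: {S}
  cell(0,1) bb: {A,S}
  cell(1,2) ba: {S}
  cell(0,2) bba: {S}

S ∈ T[0,2] ⇒ YES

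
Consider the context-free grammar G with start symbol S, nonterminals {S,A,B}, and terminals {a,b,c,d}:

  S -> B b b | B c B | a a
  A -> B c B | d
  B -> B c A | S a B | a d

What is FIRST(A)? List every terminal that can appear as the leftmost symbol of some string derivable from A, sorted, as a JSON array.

Compute FIRST by fixpoint:
iter 1:
  A via A→d: +{d}
  B via B→a d: +{a}
  S via S→B b b: +{a}
  FIRST(S)={a}  FIRST(A)={d}  FIRST(B)={a}
iter 2:
  A via A→B c B: +{a}
  FIRST(S)={a}  FIRST(A)={a,d}  FIRST(B)={a}
iter 3: done
  FIRST(S)={a}  FIRST(A)={a,d}  FIRST(B)={a}

FIRST(A) = ["a", "d"]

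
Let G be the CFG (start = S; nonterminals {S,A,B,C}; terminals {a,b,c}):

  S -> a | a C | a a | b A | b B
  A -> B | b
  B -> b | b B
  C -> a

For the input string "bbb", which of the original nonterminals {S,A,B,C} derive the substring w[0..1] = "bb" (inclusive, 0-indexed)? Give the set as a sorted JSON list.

Convert to CNF:
  S -> T0 A | T0 B | T1 C | T1 T1 | a
  A -> T0 B | b
  B -> T0 B | b
  C -> a
  T0 -> b
  T1 -> a

CYK fill, restricted to cells inside w[0..1]:
  T[0,0] 'b' = {A,B,T0}  orig:{A,B}
  T[1,1] 'b' = {A,B,T0}  orig:{A,B}
  T[0,1] 'bb' = {A,B,S}

Original NTs in T[0,1] deriving "bb": ["A", "B", "S"]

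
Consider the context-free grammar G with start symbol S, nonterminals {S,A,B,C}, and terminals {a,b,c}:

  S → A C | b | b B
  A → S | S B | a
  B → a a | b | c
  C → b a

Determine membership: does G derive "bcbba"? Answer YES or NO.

Convert to CNF:
  S -> A C | T0 B | b
  A -> A C | S B | T0 B | a | b
  B -> T1 T1 | b | c
  C -> T0 T1
  T0 -> b
  T1 -> a

CYK fill:
  T[0,0] 'b' = {A,B,S,T0}  orig:{A,B,S}
  T[1,1] 'c' = {B}
  T[2,2] 'b' = {A,B,S,T0}  orig:{A,B,S}
  T[3,3] 'b' = {A,B,S,T0}  orig:{A,B,S}
  T[4,4] 'a' = {A,T1}  orig:{A}
  T[0,1] 'bc' = {A,S}
  T[1,2] 'cb' = ∅
  T[2,3] 'bb' = {A,S}
  T[3,4] 'ba' = {C}
  T[0,2] 'bcb' = {A}
  T[1,3] 'cbb' = ∅
  T[2,4] 'bba' = {A,S}
  T[0,3] 'bcbb' = ∅
  T[1,4] 'cbba' = ∅
  T[0,4] 'bcbba' = {A,S}

S ∈ T[0,4] ⇒ YES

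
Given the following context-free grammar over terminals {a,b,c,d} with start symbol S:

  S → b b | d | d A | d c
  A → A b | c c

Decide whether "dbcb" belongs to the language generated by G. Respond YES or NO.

CNF form of G:
  S -> T0 T0 | T2 A | T2 T1 | d
  A -> A T0 | T1 T1
  T0 -> b
  T1 -> c
  T2 -> d

CYK table (by increasing span):
  T[0,0] 'd' = {S,T2}  orig:{S}
  T[1,1] 'b' = {T0}  orig:{}
  T[2,2] 'c' = {T1}  orig:{}
  T[3,3] 'b' = {T0}  orig:{}
  T[0,1] 'db' = ∅
  T[1,2] 'bc' = ∅
  T[2,3] 'cb' = ∅
  T[0,2] 'dbc' = ∅
  T[1,3] 'bcb' = ∅
  T[0,3] 'dbcb' = ∅

S ∉ T[0,3] ⇒ NO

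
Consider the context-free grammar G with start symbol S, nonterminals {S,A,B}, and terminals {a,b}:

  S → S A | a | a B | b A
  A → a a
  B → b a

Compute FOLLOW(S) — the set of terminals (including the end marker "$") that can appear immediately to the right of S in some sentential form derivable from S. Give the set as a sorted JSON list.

FIRST sets, iterate to fixpoint:
iter 1:
  A via A→a a: +{a}
  B via B→b a: +{b}
  S via S→a: +{a}
  S via S→b A: +{b}
  FIRST[S]={a,b}  FIRST[A]={a}  FIRST[B]={b}
iter 2: (no change)
  FIRST[S]={a,b}  FIRST[A]={a}  FIRST[B]={b}

FOLLOW sets:
seed FOLLOW(S) with $
pass 1:
  S→S A: FOLLOW(S) ⊇ FIRST(A) = {a}; new: +{a}
  S→S A: FOLLOW(A) ⊇ FOLLOW(S) ⊇ {$,a}; new: +{$,a}
  S→a B: FOLLOW(B) ⊇ FOLLOW(S) ⊇ {$,a}; new: +{$,a}
  S: {$,a}  A: {$,a}  B: {$,a}
pass 2: — fixpoint
  S: {$,a}  A: {$,a}  B: {$,a}

FOLLOW(S) = ["$", "a"]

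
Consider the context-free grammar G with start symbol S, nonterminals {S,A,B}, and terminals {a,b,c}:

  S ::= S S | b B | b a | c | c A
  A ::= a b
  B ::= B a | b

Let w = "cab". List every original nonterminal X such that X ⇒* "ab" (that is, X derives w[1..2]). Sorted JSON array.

CNF form of G:
  S -> S S | T1 B | T1 T0 | T2 A | c
  A -> T0 T1
  B -> B T0 | b
  T0 -> a
  T1 -> b
  T2 -> c

CYK fill (cells [i..j] with 1 ≤ i ≤ j ≤ 2 only):
  T[1,1] 'a' = {T0}  orig:{}
  T[2,2] 'b' = {B,T1}  orig:{B}
  T[1,2] 'ab' = {A}

Original NTs in T[1,2] deriving "ab": ["A"]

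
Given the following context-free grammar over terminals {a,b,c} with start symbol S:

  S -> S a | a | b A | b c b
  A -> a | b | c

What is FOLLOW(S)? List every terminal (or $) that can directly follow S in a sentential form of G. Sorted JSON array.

FIRST iteration:
[1]
  A via A→a: +{a}
  A via A→b: +{b}
  A via A→c: +{c}
  S via S→a: +{a}
  S via S→b A: +{b}
  S: {a,b}  A: {a,b,c}
[2] (stable)
  S: {a,b}  A: {a,b,c}

FOLLOW iteration:
seed FOLLOW(S) with $
pass 1:
  S→S a: FOLLOW(S) ⊇ FIRST(a) = {a}; new: +{a}
  S→b A: FOLLOW(A) ⊇ FOLLOW(S) ⊇ {$,a}; new: +{$,a}
  S: {$,a}  A: {$,a}
pass 2: (stable)
  S: {$,a}  A: {$,a}

FOLLOW(S) = ["$", "a"]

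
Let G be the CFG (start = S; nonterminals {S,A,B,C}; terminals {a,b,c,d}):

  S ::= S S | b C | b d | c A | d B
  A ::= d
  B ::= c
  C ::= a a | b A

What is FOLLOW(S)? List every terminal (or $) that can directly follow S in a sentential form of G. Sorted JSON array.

Compute FIRST by fixpoint:
[1]
  A via A→d: +{d}
  B via B→c: +{c}
  C via C→a a: +{a}
  C via C→b A: +{b}
  S via S→b C: +{b}
  S via S→c A: +{c}
  S via S→d B: +{d}
  S: {b,c,d}  A: {d}  B: {c}  C: {a,b}
[2] done
  S: {b,c,d}  A: {d}  B: {c}  C: {a,b}

Compute FOLLOW by fixpoint:
FOLLOW(S) := {$}
pass 1:
  S→S S: FOLLOW(S) ⊇ FIRST(S) = {b,c,d}; new: +{b,c,d}
  S→b C: FOLLOW(C) ⊇ FOLLOW(S) ⊇ {$,b,c,d}; new: +{$,b,c,d}
  S→c A: FOLLOW(A) ⊇ FOLLOW(S) ⊇ {$,b,c,d}; new: +{$,b,c,d}
  S→d B: FOLLOW(B) ⊇ FOLLOW(S) ⊇ {$,b,c,d}; new: +{$,b,c,d}
  FOLLOW[S]={$,b,c,d}  FOLLOW[A]={$,b,c,d}  FOLLOW[B]={$,b,c,d}  FOLLOW[C]={$,b,c,d}
pass 2: (no change)
  FOLLOW[S]={$,b,c,d}  FOLLOW[A]={$,b,c,d}  FOLLOW[B]={$,b,c,d}  FOLLOW[C]={$,b,c,d}

FOLLOW(S) = ["$", "b", "c", "d"]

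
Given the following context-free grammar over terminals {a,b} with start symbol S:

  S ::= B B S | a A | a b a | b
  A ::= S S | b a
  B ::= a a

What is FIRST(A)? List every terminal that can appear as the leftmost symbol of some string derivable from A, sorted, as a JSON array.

FIRST sets, iterate to fixpoint:
round 1:
  A via A→b a: +{b}
  B via B→a a: +{a}
  S via S→B B S: +{a}
  S via S→b: +{b}
  FIRST[S]={a,b}  FIRST[A]={b}  FIRST[B]={a}
round 2:
  A via A→S S: +{a}
  FIRST[S]={a,b}  FIRST[A]={a,b}  FIRST[B]={a}
round 3: (stable)
  FIRST[S]={a,b}  FIRST[A]={a,b}  FIRST[B]={a}

FIRST(A) = ["a", "b"]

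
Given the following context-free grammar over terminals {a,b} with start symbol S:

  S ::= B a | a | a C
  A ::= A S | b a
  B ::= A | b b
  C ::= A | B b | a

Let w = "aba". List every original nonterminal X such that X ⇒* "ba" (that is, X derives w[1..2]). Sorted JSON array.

Convert to CNF:
  S -> B T1 | T1 C | a
  A -> A S | T0 T1
  B -> A S | T0 T0 | T0 T1
  C -> A S | B T0 | T0 T1 | a
  T0 -> b
  T1 -> a

CYK table (by increasing span) (cells [i..j] with 1 ≤ i ≤ j ≤ 2 only):
  [1..1]={T0}  "b"  orig:{}
  [2..2]={C,S,T1}  "a"  orig:{C,S}
  [1..2]={A,B,C}  "ba"

Original NTs in T[1,2] deriving "ba": ["A", "B", "C"]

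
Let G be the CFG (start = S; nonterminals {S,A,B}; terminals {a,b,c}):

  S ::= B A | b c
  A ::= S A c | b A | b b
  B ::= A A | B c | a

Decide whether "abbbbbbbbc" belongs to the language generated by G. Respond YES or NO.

CNF form of G:
  S -> B A | T1 T0
  A -> S X2 | T1 A | T1 T1
  B -> A A | B T0 | a
  T0 -> c
  T1 -> b
  X2 -> A T0

CYK table (by increasing span):
  cell(0,0) a: {B}
  cell(1,1) b: {T1}  orig:{}
  cell(2,2) b: {T1}  orig:{}
  cell(3,3) b: {T1}  orig:{}
  cell(4,4) b: {T1}  orig:{}
  cell(5,5) b: {T1}  orig:{}
  cell(6,6) b: {T1}  orig:{}
  cell(7,7) b: {T1}  orig:{}
  cell(8,8) b: {T1}  orig:{}
  cell(9,9) c: {T0}  orig:{}
  cell(0,1) ab: ∅
  cell(1,2) bb: {A}
  cell(2,3) bb: {A}
  cell(3,4) bb: {A}
  cell(4,5) bb: {A}
  cell(5,6) bb: {A}
  cell(6,7) bb: {A}
  cell(7,8) bb: {A}
  cell(8,9) bc: {S}
  cell(0,2) abb: {S}
  cell(1,3) bbb: {A}
  cell(2,4) bbb: {A}
  cell(3,5) bbb: {A}
  cell(4,6) bbb: {A}
  cell(5,7) bbb: {A}
  cell(6,8) bbb: {A}
  cell(7,9) bbc: {X2}  orig:{}
  cell(0,3) abbb: {S}
  cell(1,4) bbbb: {A,B}
  cell(2,5) bbbb: {A,B}
  cell(3,6) bbbb: {A,B}
  cell(4,7) bbbb: {A,B}
  cell(5,8) bbbb: {A,B}
  cell(6,9) bbbc: {X2}  orig:{}
  cell(0,4) abbbb: {S}
  cell(1,5) bbbbb: {A,B}
  cell(2,6) bbbbb: {A,B}
  cell(3,7) bbbbb: {A,B}
  cell(4,8) bbbbb: {A,B}
  cell(5,9) bbbbc: {B,X2}  orig:{B}
  cell(0,5) abbbbb: {S}
  cell(1,6) bbbbbb: {A,B,S}
  cell(2,7) bbbbbb: {A,B,S}
  cell(3,8) bbbbbb: {A,B,S}
  cell(4,9) bbbbbc: {B,X2}  orig:{B}
  cell(0,6) abbbbbb: {S}
  cell(1,7) bbbbbbb: {A,B,S}
  cell(2,8) bbbbbbb: {A,B,S}
  cell(3,9) bbbbbbc: {B,X2}  orig:{B}
  cell(0,7) abbbbbbb: {S}
  cell(1,8) bbbbbbbb: {A,B,S}
  cell(2,9) bbbbbbbc: {B,X2}  orig:{B}
  cell(0,8) abbbbbbbb: {S}
  cell(1,9) bbbbbbbbc: {A,B,X2}  orig:{A,B}
  cell(0,9) abbbbbbbbc: {A,S}

S ∈ T[0,9] ⇒ YES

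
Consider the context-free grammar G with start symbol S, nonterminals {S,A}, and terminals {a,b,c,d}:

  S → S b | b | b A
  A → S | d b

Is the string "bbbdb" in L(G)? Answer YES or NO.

CNF form of G:
  S -> S T0 | T0 A | b
  A -> S T0 | T0 A | T1 T0 | b
  T0 -> b
  T1 -> d

Fill CYK table bottom-up:
  cell(0,0) b: {A,S,T0}  orig:{A,S}
  cell(1,1) b: {A,S,T0}  orig:{A,S}
  cell(2,2) b: {A,S,T0}  orig:{A,S}
  cell(3,3) d: {T1}  orig:{}
  cell(4,4) b: {A,S,T0}  orig:{A,S}
  cell(0,1) bb: {A,S}
  cell(1,2) bb: {A,S}
  cell(2,3) bd: ∅
  cell(3,4) db: {A}
  cell(0,2) bbb: {A,S}
  cell(1,3) bbd: ∅
  cell(2,4) bdb: {A,S}
  cell(0,3) bbbd: ∅
  cell(1,4) bbdb: {A,S}
  cell(0,4) bbbdb: {A,S}

S ∈ T[0,4] ⇒ YES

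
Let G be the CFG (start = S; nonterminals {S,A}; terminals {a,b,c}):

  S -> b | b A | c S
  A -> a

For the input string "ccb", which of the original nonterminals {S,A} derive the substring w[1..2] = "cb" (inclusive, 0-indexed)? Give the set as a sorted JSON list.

CNF form of G:
  S -> T0 A | T1 S | b
  A -> a
  T0 -> b
  T1 -> c

CYK table (by increasing span) (cells [i..j] with 1 ≤ i ≤ j ≤ 2 only):
  cell(1,1) c: {T1}  orig:{}
  cell(2,2) b: {S,T0}  orig:{S}
  cell(1,2) cb: {S}

Original NTs in T[1,2] deriving "cb": ["S"]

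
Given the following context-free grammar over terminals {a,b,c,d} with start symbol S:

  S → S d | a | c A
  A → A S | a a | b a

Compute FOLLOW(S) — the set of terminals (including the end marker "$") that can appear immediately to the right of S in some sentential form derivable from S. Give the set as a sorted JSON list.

Compute FIRST by fixpoint:
[1]
  A via A→a a: +{a}
  A via A→b a: +{b}
  S via S→a: +{a}
  S via S→c A: +{c}
  S: {a,c}  A: {a,b}
[2] (stable)
  S: {a,c}  A: {a,b}

FOLLOW iteration:
seed FOLLOW(S) with $
iter 1:
  A→A S: FOLLOW(A) ⊇ FIRST(S) = {a,c}; new: +{a,c}
  A→A S: FOLLOW(S) ⊇ FOLLOW(A) ⊇ {a,c}; new: +{a,c}
  S→S d: FOLLOW(S) ⊇ FIRST(d) = {d}; new: +{d}
  S→c A: FOLLOW(A) ⊇ FOLLOW(S) ⊇ {$,a,c,d}; new: +{$,d}
  FOLLOW(S)={$,a,c,d}  FOLLOW(A)={$,a,c,d}
iter 2: — fixpoint
  FOLLOW(S)={$,a,c,d}  FOLLOW(A)={$,a,c,d}

FOLLOW(S) = ["$", "a", "c", "d"]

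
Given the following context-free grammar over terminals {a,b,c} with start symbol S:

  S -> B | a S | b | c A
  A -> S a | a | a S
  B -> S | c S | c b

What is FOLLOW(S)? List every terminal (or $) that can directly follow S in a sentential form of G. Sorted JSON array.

FIRST sets, iterate to fixpoint:
pass 1:
  A via A→a: +{a}
  B via B→c S: +{c}
  S via S→B: +{c}
  S via S→a S: +{a}
  S via S→b: +{b}
  FIRST[S]={a,b,c}  FIRST[A]={a}  FIRST[B]={c}
pass 2:
  A via A→S a: +{b,c}
  B via B→S: +{a,b}
  FIRST[S]={a,b,c}  FIRST[A]={a,b,c}  FIRST[B]={a,b,c}
pass 3: — fixpoint
  FIRST[S]={a,b,c}  FIRST[A]={a,b,c}  FIRST[B]={a,b,c}

FOLLOW sets:
seed FOLLOW(S) with $
round 1:
  A→S a: FOLLOW(S) ⊇ FIRST(a) = {a}; new: +{a}
  S→B: FOLLOW(B) ⊇ FOLLOW(S) ⊇ {$,a}; new: +{$,a}
  S→c A: FOLLOW(A) ⊇ FOLLOW(S) ⊇ {$,a}; new: +{$,a}
  FOLLOW[S]={$,a}  FOLLOW[A]={$,a}  FOLLOW[B]={$,a}
round 2: (stable)
  FOLLOW[S]={$,a}  FOLLOW[A]={$,a}  FOLLOW[B]={$,a}

FOLLOW(S) = ["$", "a"]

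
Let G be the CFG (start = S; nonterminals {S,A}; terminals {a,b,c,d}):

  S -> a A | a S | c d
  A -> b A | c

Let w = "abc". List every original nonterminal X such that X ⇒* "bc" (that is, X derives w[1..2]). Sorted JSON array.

CNF form of G:
  S -> T1 A | T1 S | T2 T3
  A -> T0 A | c
  T0 -> b
  T1 -> a
  T2 -> c
  T3 -> d

Fill CYK table bottom-up (cells [i..j] with 1 ≤ i ≤ j ≤ 2 only):
  T[1,1] 'b' = {T0}  orig:{}
  T[2,2] 'c' = {A,T2}  orig:{A}
  T[1,2] 'bc' = {A}

Original NTs in T[1,2] deriving "bc": ["A"]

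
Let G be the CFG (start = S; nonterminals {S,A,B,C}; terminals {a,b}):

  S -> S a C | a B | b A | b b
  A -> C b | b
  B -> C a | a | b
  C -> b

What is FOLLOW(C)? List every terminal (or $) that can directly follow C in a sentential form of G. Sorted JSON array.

FIRST iteration:
round 1:
  A via A→b: +{b}
  B via B→a: +{a}
  B via B→b: +{b}
  C via C→b: +{b}
  S via S→a B: +{a}
  S via S→b A: +{b}
  FIRST(S)={a,b}  FIRST(A)={b}  FIRST(B)={a,b}  FIRST(C)={b}
round 2: done
  FIRST(S)={a,b}  FIRST(A)={b}  FIRST(B)={a,b}  FIRST(C)={b}

Compute FOLLOW by fixpoint:
initialize: $ ∈ FOLLOW(S)
iter 1:
  A→C b: FOLLOW(C) ⊇ FIRST(b) = {b}; new: +{b}
  B→C a: FOLLOW(C) ⊇ FIRST(a) = {a}; new: +{a}
  S→S a C: FOLLOW(S) ⊇ FIRST(a) = {a}; new: +{a}
  S→S a C: FOLLOW(C) ⊇ FOLLOW(S) ⊇ {$,a}; new: +{$}
  S→a B: FOLLOW(B) ⊇ FOLLOW(S) ⊇ {$,a}; new: +{$,a}
  S→b A: FOLLOW(A) ⊇ FOLLOW(S) ⊇ {$,a}; new: +{$,a}
  FOLLOW(S)={$,a}  FOLLOW(A)={$,a}  FOLLOW(B)={$,a}  FOLLOW(C)={$,a,b}
iter 2: (no change)
  FOLLOW(S)={$,a}  FOLLOW(A)={$,a}  FOLLOW(B)={$,a}  FOLLOW(C)={$,a,b}

FOLLOW(C) = ["$", "a", "b"]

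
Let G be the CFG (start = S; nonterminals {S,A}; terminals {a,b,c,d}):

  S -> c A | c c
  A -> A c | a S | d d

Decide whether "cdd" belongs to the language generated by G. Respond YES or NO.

CNF form of G:
  S -> T0 A | T0 T0
  A -> A T0 | T1 S | T2 T2
  T0 -> c
  T1 -> a
  T2 -> d

CYK table (by increasing span):
  T[0,0] 'c' = {T0}  orig:{}
  T[1,1] 'd' = {T2}  orig:{}
  T[2,2] 'd' = {T2}  orig:{}
  T[0,1] 'cd' = ∅
  T[1,2] 'dd' = {A}
  T[0,2] 'cdd' = {S}

S ∈ T[0,2] ⇒ YES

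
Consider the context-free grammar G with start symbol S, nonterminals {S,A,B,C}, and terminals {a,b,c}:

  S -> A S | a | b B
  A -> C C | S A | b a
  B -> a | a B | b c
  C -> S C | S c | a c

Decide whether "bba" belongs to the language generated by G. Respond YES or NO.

CNF form of G:
  S -> A S | T0 B | a
  A -> C C | S A | T0 T1
  B -> T0 T2 | T1 B | a
  C -> S C | S T2 | T1 T2
  T0 -> b
  T1 -> a
  T2 -> c

Fill CYK table bottom-up:
  T[0,0] 'b' = {T0}  orig:{}
  T[1,1] 'b' = {T0}  orig:{}
  T[2,2] 'a' = {B,S,T1}  orig:{B,S}
  T[0,1] 'bb' = ∅
  T[1,2] 'ba' = {A,S}
  T[0,2] 'bba' = ∅

S ∉ T[0,2] ⇒ NO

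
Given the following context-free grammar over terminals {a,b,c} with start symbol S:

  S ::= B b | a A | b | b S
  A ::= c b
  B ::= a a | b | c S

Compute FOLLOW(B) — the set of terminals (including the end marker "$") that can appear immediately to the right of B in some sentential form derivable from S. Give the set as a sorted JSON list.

FIRST sets, iterate to fixpoint:
[1]
  A via A→c b: +{c}
  B via B→a a: +{a}
  B via B→b: +{b}
  B via B→c S: +{c}
  S via S→B b: +{a,b,c}
  FIRST[S]={a,b,c}  FIRST[A]={c}  FIRST[B]={a,b,c}
[2] — fixpoint
  FIRST[S]={a,b,c}  FIRST[A]={c}  FIRST[B]={a,b,c}

FOLLOW iteration:
initialize: $ ∈ FOLLOW(S)
iter 1:
  S→B b: FOLLOW(B) ⊇ FIRST(b) = {b}; new: +{b}
  S→a A: FOLLOW(A) ⊇ FOLLOW(S) ⊇ {$}; new: +{$}
  FOLLOW[S]={$}  FOLLOW[A]={$}  FOLLOW[B]={b}
iter 2:
  B→c S: FOLLOW(S) ⊇ FOLLOW(B) ⊇ {b}; new: +{b}
  S→a A: FOLLOW(A) ⊇ FOLLOW(S) ⊇ {$,b}; new: +{b}
  FOLLOW[S]={$,b}  FOLLOW[A]={$,b}  FOLLOW[B]={b}
iter 3: — fixpoint
  FOLLOW[S]={$,b}  FOLLOW[A]={$,b}  FOLLOW[B]={b}

FOLLOW(B) = ["b"]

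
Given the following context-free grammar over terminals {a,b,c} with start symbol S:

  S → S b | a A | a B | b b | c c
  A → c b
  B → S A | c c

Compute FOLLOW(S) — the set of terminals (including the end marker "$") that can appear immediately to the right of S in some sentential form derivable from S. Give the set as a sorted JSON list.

FIRST sets, iterate to fixpoint:
round 1:
  A via A→c b: +{c}
  B via B→c c: +{c}
  S via S→a A: +{a}
  S via S→b b: +{b}
  S via S→c c: +{c}
  FIRST[S]={a,b,c}  FIRST[A]={c}  FIRST[B]={c}
round 2:
  B via B→S A: +{a,b}
  FIRST[S]={a,b,c}  FIRST[A]={c}  FIRST[B]={a,b,c}
round 3: (stable)
  FIRST[S]={a,b,c}  FIRST[A]={c}  FIRST[B]={a,b,c}

Compute FOLLOW by fixpoint:
FOLLOW(S) := {$}
round 1:
  B→S A: FOLLOW(S) ⊇ FIRST(A) = {c}; new: +{c}
  S→S b: FOLLOW(S) ⊇ FIRST(b) = {b}; new: +{b}
  S→a A: FOLLOW(A) ⊇ FOLLOW(S) ⊇ {$,b,c}; new: +{$,b,c}
  S→a B: FOLLOW(B) ⊇ FOLLOW(S) ⊇ {$,b,c}; new: +{$,b,c}
  S: {$,b,c}  A: {$,b,c}  B: {$,b,c}
round 2: done
  S: {$,b,c}  A: {$,b,c}  B: {$,b,c}

FOLLOW(S) = ["$", "b", "c"]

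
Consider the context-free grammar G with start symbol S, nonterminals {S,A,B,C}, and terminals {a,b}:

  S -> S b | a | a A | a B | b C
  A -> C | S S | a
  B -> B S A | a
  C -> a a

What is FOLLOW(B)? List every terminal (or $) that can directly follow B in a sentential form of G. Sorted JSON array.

FIRST iteration:
[1]
  A via A→a: +{a}
  B via B→a: +{a}
  C via C→a a: +{a}
  S via S→a: +{a}
  S via S→b C: +{b}
  FIRST[S]={a,b}  FIRST[A]={a}  FIRST[B]={a}  FIRST[C]={a}
[2]
  A via A→S S: +{b}
  FIRST[S]={a,b}  FIRST[A]={a,b}  FIRST[B]={a}  FIRST[C]={a}
[3] done
  FIRST[S]={a,b}  FIRST[A]={a,b}  FIRST[B]={a}  FIRST[C]={a}

Compute FOLLOW by fixpoint:
FOLLOW(S) := {$}
iter 1:
  A→S S: FOLLOW(S) ⊇ FIRST(S) = {a,b}; new: +{a,b}
  B→B S A: FOLLOW(B) ⊇ FIRST(S) = {a,b}; new: +{a,b}
  B→B S A: FOLLOW(A) ⊇ FOLLOW(B) ⊇ {a,b}; new: +{a,b}
  S→a A: FOLLOW(A) ⊇ FOLLOW(S) ⊇ {$,a,b}; new: +{$}
  S→a B: FOLLOW(B) ⊇ FOLLOW(S) ⊇ {$,a,b}; new: +{$}
  S→b C: FOLLOW(C) ⊇ FOLLOW(S) ⊇ {$,a,b}; new: +{$,a,b}
  FOLLOW[S]={$,a,b}  FOLLOW[A]={$,a,b}  FOLLOW[B]={$,a,b}  FOLLOW[C]={$,a,b}
iter 2: done
  FOLLOW[S]={$,a,b}  FOLLOW[A]={$,a,b}  FOLLOW[B]={$,a,b}  FOLLOW[C]={$,a,b}

FOLLOW(B) = ["$", "a", "b"]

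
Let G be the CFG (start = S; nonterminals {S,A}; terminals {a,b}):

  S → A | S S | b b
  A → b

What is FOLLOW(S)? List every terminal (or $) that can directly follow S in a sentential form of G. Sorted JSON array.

Compute FIRST by fixpoint:
[1]
  A via A→b: +{b}
  S via S→A: +{b}
  FIRST(S)={b}  FIRST(A)={b}
[2] — fixpoint
  FIRST(S)={b}  FIRST(A)={b}

FOLLOW sets:
seed FOLLOW(S) with $
round 1:
  S→A: FOLLOW(A) ⊇ FOLLOW(S) ⊇ {$}; new: +{$}
  S→S S: FOLLOW(S) ⊇ FIRST(S) = {b}; new: +{b}
  FOLLOW(S)={$,b}  FOLLOW(A)={$}
round 2:
  S→A: FOLLOW(A) ⊇ FOLLOW(S) ⊇ {$,b}; new: +{b}
  FOLLOW(S)={$,b}  FOLLOW(A)={$,b}
round 3: — fixpoint
  FOLLOW(S)={$,b}  FOLLOW(A)={$,b}

FOLLOW(S) = ["$", "b"]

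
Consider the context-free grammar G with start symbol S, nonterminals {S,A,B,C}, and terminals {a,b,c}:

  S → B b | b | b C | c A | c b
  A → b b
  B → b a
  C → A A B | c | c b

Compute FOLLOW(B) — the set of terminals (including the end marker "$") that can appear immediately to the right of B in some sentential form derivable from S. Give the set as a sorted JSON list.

FIRST sets, iterate to fixpoint:
[1]
  A via A→b b: +{b}
  B via B→b a: +{b}
  C via C→A A B: +{b}
  C via C→c: +{c}
  S via S→B b: +{b}
  S via S→c A: +{c}
  S: {b,c}  A: {b}  B: {b}  C: {b,c}
[2] — fixpoint
  S: {b,c}  A: {b}  B: {b}  C: {b,c}

Compute FOLLOW by fixpoint:
initialize: $ ∈ FOLLOW(S)
round 1:
  C→A A B: FOLLOW(A) ⊇ FIRST(A) = {b}; new: +{b}
  S→B b: FOLLOW(B) ⊇ FIRST(b) = {b}; new: +{b}
  S→b C: FOLLOW(C) ⊇ FOLLOW(S) ⊇ {$}; new: +{$}
  S→c A: FOLLOW(A) ⊇ FOLLOW(S) ⊇ {$}; new: +{$}
  S: {$}  A: {$,b}  B: {b}  C: {$}
round 2:
  C→A A B: FOLLOW(B) ⊇ FOLLOW(C) ⊇ {$}; new: +{$}
  S: {$}  A: {$,b}  B: {$,b}  C: {$}
round 3: — fixpoint
  S: {$}  A: {$,b}  B: {$,b}  C: {$}

FOLLOW(B) = ["$", "b"]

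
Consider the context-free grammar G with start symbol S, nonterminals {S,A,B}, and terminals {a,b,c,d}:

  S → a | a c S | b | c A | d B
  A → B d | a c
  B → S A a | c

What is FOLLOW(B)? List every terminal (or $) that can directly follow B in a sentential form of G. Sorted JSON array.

FIRST iteration:
pass 1:
  A via A→a c: +{a}
  B via B→c: +{c}
  S via S→a: +{a}
  S via S→b: +{b}
  S via S→c A: +{c}
  S via S→d B: +{d}
  FIRST[S]={a,b,c,d}  FIRST[A]={a}  FIRST[B]={c}
pass 2:
  A via A→B d: +{c}
  B via B→S A a: +{a,b,d}
  FIRST[S]={a,b,c,d}  FIRST[A]={a,c}  FIRST[B]={a,b,c,d}
pass 3:
  A via A→B d: +{b,d}
  FIRST[S]={a,b,c,d}  FIRST[A]={a,b,c,d}  FIRST[B]={a,b,c,d}
pass 4: (stable)
  FIRST[S]={a,b,c,d}  FIRST[A]={a,b,c,d}  FIRST[B]={a,b,c,d}

FOLLOW sets:
initialize: $ ∈ FOLLOW(S)
iter 1:
  A→B d: FOLLOW(B) ⊇ FIRST(d) = {d}; new: +{d}
  B→S A a: FOLLOW(S) ⊇ FIRST(A) = {a,b,c,d}; new: +{a,b,c,d}
  B→S A a: FOLLOW(A) ⊇ FIRST(a) = {a}; new: +{a}
  S→c A: FOLLOW(A) ⊇ FOLLOW(S) ⊇ {$,a,b,c,d}; new: +{$,b,c,d}
  S→d B: FOLLOW(B) ⊇ FOLLOW(S) ⊇ {$,a,b,c,d}; new: +{$,a,b,c}
  FOLLOW(S)={$,a,b,c,d}  FOLLOW(A)={$,a,b,c,d}  FOLLOW(B)={$,a,b,c,d}
iter 2: (stable)
  FOLLOW(S)={$,a,b,c,d}  FOLLOW(A)={$,a,b,c,d}  FOLLOW(B)={$,a,b,c,d}

FOLLOW(B) = ["$", "a", "b", "c", "d"]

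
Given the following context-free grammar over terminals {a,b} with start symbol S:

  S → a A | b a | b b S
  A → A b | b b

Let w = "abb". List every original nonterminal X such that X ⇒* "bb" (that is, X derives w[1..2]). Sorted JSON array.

Convert to CNF:
  S -> T0 T1 | T0 X2 | T1 A
  A -> A T0 | T0 T0
  T0 -> b
  T1 -> a
  X2 -> T0 S

CYK fill — only the sub-triangle for w[1..2]:
  cell(1,1) b: {T0}  orig:{}
  cell(2,2) b: {T0}  orig:{}
  cell(1,2) bb: {A}

Original NTs in T[1,2] deriving "bb": ["A"]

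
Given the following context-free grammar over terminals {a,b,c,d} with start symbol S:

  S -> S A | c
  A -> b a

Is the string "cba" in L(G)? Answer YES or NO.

Convert to CNF:
  S -> S A | c
  A -> T0 T1
  T0 -> b
  T1 -> a

Fill CYK table bottom-up:
  T[0,0] 'c' = {S}
  T[1,1] 'b' = {T0}  orig:{}
  T[2,2] 'a' = {T1}  orig:{}
  T[0,1] 'cb' = ∅
  T[1,2] 'ba' = {A}
  T[0,2] 'cba' = {S}

S ∈ T[0,2] ⇒ YES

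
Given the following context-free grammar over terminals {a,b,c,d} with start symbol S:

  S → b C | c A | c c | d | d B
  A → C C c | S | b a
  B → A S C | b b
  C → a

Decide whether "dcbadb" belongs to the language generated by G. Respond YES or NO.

Convert to CNF:
  S -> T0 A | T0 T0 | T1 C | T3 B | d
  A -> C X4 | T0 A | T0 T0 | T1 C | T1 T2 | T3 B | d
  B -> A X5 | T1 T1
  C -> a
  T0 -> c
  T1 -> b
  T2 -> a
  T3 -> d
  X4 -> C T0
  X5 -> S C

Fill CYK table bottom-up:
  T[0,0] 'd' = {A,S,T3}  orig:{A,S}
  T[1,1] 'c' = {T0}  orig:{}
  T[2,2] 'b' = {T1}  orig:{}
  T[3,3] 'a' = {C,T2}  orig:{C}
  T[4,4] 'd' = {A,S,T3}  orig:{A,S}
  T[5,5] 'b' = {T1}  orig:{}
  T[0,1] 'dc' = ∅
  T[1,2] 'cb' = ∅
  T[2,3] 'ba' = {A,S}
  T[3,4] 'ad' = ∅
  T[4,5] 'db' = ∅
  T[0,2] 'dcb' = ∅
  T[1,3] 'cba' = {A,S}
  T[2,4] 'bad' = ∅
  T[3,5] 'adb' = ∅
  T[0,3] 'dcba' = ∅
  T[1,4] 'cbad' = ∅
  T[2,5] 'badb' = ∅
  T[0,4] 'dcbad' = ∅
  T[1,5] 'cbadb' = ∅
  T[0,5] 'dcbadb' = ∅

S ∉ T[0,5] ⇒ NO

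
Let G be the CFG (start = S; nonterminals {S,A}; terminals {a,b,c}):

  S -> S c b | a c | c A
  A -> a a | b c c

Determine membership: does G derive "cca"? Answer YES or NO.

Convert to CNF:
  S -> S X4 | T0 T2 | T2 A
  A -> T0 T0 | T1 X3
  T0 -> a
  T1 -> b
  T2 -> c
  X3 -> T2 T2
  X4 -> T2 T1

Fill CYK table bottom-up:
  T[0,0] 'c' = {T2}  orig:{}
  T[1,1] 'c' = {T2}  orig:{}
  T[2,2] 'a' = {T0}  orig:{}
  T[0,1] 'cc' = {X3}  orig:{}
  T[1,2] 'ca' = ∅
  T[0,2] 'cca' = ∅

S ∉ T[0,2] ⇒ NO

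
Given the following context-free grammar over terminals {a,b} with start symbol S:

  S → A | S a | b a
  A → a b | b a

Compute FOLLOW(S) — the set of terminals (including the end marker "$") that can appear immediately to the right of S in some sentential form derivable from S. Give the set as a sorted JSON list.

Compute FIRST by fixpoint:
iter 1:
  A via A→a b: +{a}
  A via A→b a: +{b}
  S via S→A: +{a,b}
  FIRST(S)={a,b}  FIRST(A)={a,b}
iter 2: (stable)
  FIRST(S)={a,b}  FIRST(A)={a,b}

Compute FOLLOW by fixpoint:
FOLLOW(S) := {$}
pass 1:
  S→A: FOLLOW(A) ⊇ FOLLOW(S) ⊇ {$}; new: +{$}
  S→S a: FOLLOW(S) ⊇ FIRST(a) = {a}; new: +{a}
  FOLLOW[S]={$,a}  FOLLOW[A]={$}
pass 2:
  S→A: FOLLOW(A) ⊇ FOLLOW(S) ⊇ {$,a}; new: +{a}
  FOLLOW[S]={$,a}  FOLLOW[A]={$,a}
pass 3: done
  FOLLOW[S]={$,a}  FOLLOW[A]={$,a}

FOLLOW(S) = ["$", "a"]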